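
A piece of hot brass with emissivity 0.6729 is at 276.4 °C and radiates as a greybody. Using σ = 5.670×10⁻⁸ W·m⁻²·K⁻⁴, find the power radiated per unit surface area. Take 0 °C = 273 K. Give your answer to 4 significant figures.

T = 276.4 °C + 273 = 549.4 K.
Stefan–Boltzmann: I = εσT⁴ = 0.6729 × 5.670×10⁻⁸ × (549.4)⁴ = 3476 W/m².

I ≈ 3476 W/m²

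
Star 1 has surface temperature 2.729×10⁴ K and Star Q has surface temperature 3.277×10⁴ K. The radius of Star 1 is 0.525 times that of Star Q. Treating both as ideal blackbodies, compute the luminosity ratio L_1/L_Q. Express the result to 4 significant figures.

L_1/L_Q ≈ 0.1326

L ∝ R²T⁴, so L_1/L_Q = (R_1/R_Q)²(T_1/T_Q)⁴ = (0.525)² × (2.729×10⁴/3.277×10⁴)⁴ = 0.275625 × 0.480959 = 0.1326.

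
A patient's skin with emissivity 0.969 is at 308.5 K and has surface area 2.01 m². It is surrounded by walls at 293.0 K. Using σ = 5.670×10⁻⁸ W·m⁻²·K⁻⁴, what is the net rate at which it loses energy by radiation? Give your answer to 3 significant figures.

Area A = 2.01 m².
Net radiated power P_net = εσA(T⁴ − T₀⁴) = 0.969×5.670×10⁻⁸×2.01×(308.5⁴ − 293.0⁴).
T⁴ − T₀⁴ = 9.05776×10⁹ − 7.37005×10⁹ = 1.68771×10⁹ K⁴, so P_net = 186 W.

Net loss ≈ 186 W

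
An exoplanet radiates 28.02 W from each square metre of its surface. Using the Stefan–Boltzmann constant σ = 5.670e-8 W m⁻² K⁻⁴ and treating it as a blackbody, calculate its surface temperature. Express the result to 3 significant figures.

I = σT⁴, so T = (I/σ)^(1/4) = (28.02/(5.670×10⁻⁸))^(1/4) = 149 K.

T ≈ 149 K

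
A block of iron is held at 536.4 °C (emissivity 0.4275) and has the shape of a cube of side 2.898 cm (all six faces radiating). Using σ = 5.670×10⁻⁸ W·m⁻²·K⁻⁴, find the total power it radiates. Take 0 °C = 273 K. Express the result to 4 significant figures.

T = 536.4 °C + 273 = 809.4 K.
Area A = 6s² = 6×(0.02898 m)² = 5.03904×10⁻³ m².
P = εσAT⁴ = 0.4275 × 5.670×10⁻⁸ × 5.03904×10⁻³ × (809.4)⁴ = 52.42 W.

P ≈ 52.42 W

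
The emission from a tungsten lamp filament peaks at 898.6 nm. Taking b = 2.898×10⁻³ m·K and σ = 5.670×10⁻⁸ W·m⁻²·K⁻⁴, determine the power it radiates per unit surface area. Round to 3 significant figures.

I ≈ 6.13×10⁶ W/m²

Wien's law: T = b/λ_max = 2.898×10⁻³/8.986×10⁻⁷ = 3225.02 K.
Then I = σT⁴ = 5.670×10⁻⁸×(3225.02)⁴ = 6.13×10⁶ W/m².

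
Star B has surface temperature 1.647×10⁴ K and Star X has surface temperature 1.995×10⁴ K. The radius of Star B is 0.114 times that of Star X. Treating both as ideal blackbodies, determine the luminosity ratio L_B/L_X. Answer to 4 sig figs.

L_B/L_X ≈ 6.037×10⁻³

L ∝ R²T⁴, so L_B/L_X = (R_B/R_X)²(T_B/T_X)⁴ = (0.114)² × (1.647×10⁴/1.995×10⁴)⁴ = 0.012996 × 0.464518 = 6.037×10⁻³.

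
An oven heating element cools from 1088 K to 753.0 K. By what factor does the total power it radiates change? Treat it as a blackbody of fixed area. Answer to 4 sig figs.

P₂/P₁ ≈ 0.2294

P ∝ T⁴, so P₂/P₁ = (T₂/T₁)⁴ = (753.0/1088)⁴ = (0.692096)⁴ = 0.2294.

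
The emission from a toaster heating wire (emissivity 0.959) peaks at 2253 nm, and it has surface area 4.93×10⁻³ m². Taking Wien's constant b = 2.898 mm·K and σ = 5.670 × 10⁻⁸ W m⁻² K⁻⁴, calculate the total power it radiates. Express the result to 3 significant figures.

P ≈ 734 W

Wien's law: T = b/λ_max = 2.898×10⁻³/2.253×10⁻⁶ = 1286.28 K.
Area A = 4.93×10⁻³ m².
Then P = εσAT⁴ = 0.959×5.670×10⁻⁸×4.93×10⁻³×(1286.28)⁴ = 734 W.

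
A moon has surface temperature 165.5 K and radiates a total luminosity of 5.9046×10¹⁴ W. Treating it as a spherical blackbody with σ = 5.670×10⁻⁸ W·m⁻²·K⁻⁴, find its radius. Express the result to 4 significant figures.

L = 4πR²σT⁴ ⇒ R = √(L/(4πσT⁴)).
σT⁴ = 42.5378 W/m², so R = √(5.9046×10¹⁴/(4π×42.5378)) = 1.051×10⁶ m.

R ≈ 1.051×10⁶ m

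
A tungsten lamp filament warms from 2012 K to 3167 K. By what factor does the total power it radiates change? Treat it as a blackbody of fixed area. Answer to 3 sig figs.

P ∝ T⁴, so P₂/P₁ = (T₂/T₁)⁴ = (3167/2012)⁴ = (1.57406)⁴ = 6.14.

P₂/P₁ ≈ 6.14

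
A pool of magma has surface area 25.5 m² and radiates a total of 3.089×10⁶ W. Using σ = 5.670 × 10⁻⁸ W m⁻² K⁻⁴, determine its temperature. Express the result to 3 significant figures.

Area A = 25.5 m².
P = σAT⁴ ⇒ T = (P/(σA))^(1/4) = (3.089×10⁶/(5.670×10⁻⁸×25.5))^(1/4) = 1.21×10³ K.

T ≈ 1.21×10³ K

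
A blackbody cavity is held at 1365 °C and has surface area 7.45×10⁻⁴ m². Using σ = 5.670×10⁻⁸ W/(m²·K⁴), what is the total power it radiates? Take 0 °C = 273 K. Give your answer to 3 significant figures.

T = 1365 °C + 273 = 1638 K.
Area A = 7.45×10⁻⁴ m².
P = σAT⁴ = 5.670×10⁻⁸ × 7.45×10⁻⁴ × (1638)⁴ = 304 W.

P ≈ 304 W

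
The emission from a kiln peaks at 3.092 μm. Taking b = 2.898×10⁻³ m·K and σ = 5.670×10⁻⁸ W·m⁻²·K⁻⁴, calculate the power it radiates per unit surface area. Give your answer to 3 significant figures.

Wien's law: T = b/λ_max = 2.898×10⁻³/3.092×10⁻⁶ = 937.257 K.
Then I = σT⁴ = 5.670×10⁻⁸×(937.257)⁴ = 4.38×10⁴ W/m².

I ≈ 4.38×10⁴ W/m²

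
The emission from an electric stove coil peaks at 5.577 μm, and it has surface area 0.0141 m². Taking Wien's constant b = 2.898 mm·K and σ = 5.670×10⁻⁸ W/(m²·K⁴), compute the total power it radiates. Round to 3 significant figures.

Wien's law: T = b/λ_max = 2.898×10⁻³/5.577×10⁻⁶ = 519.634 K.
Area A = 0.0141 m².
Then P = σAT⁴ = 5.670×10⁻⁸×0.0141×(519.634)⁴ = 58.3 W.

P ≈ 58.3 W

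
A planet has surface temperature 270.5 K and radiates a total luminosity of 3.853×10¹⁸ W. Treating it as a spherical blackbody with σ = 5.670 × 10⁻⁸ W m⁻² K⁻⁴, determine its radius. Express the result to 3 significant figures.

L = 4πR²σT⁴ ⇒ R = √(L/(4πσT⁴)).
σT⁴ = 303.565 W/m², so R = √(3.853×10¹⁸/(4π×303.565)) = 3.18×10⁷ m.

R ≈ 3.18×10⁷ m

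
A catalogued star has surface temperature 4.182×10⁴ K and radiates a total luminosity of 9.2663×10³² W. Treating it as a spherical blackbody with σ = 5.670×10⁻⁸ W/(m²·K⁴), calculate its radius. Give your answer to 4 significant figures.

R ≈ 2.062×10¹⁰ m

L = 4πR²σT⁴ ⇒ R = √(L/(4πσT⁴)).
σT⁴ = 1.73428×10¹¹ W/m², so R = √(9.2663×10³²/(4π×1.73428×10¹¹)) = 2.062×10¹⁰ m.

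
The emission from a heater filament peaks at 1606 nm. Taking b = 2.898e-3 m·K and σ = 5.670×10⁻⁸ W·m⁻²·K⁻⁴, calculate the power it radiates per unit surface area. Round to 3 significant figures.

I ≈ 6.01×10⁵ W/m²

Wien's law: T = b/λ_max = 2.898×10⁻³/1.606×10⁻⁶ = 1804.48 K.
Then I = σT⁴ = 5.670×10⁻⁸×(1804.48)⁴ = 6.01×10⁵ W/m².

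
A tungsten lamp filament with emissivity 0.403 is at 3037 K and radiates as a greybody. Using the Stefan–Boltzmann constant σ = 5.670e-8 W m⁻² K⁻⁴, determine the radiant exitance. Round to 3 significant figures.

I ≈ 1.94×10⁶ W/m²

Stefan–Boltzmann: I = εσT⁴ = 0.403 × 5.670×10⁻⁸ × (3037)⁴ = 1.94×10⁶ W/m².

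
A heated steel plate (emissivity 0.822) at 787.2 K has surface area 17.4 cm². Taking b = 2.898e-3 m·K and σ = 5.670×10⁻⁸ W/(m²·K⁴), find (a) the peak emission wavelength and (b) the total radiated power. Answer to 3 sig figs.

(a) λ_max = b/T = 2.898×10⁻³/787.2 = 3.681×10⁻⁶ m = 3.68 μm.
Area A = 17.4 cm² = 1.74×10⁻³ m².
(b) P = εσAT⁴ = 0.822×5.670×10⁻⁸×1.74×10⁻³×(787.2)⁴ = 31.1 W.

λ_max ≈ 3.68 μm; P ≈ 31.1 W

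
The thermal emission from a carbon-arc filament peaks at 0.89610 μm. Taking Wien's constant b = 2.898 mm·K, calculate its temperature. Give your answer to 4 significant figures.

Wien's law gives T = b/λ_max = (2.898×10⁻³ m·K)/(8.9610×10⁻⁷ m) = 3234 K.

T ≈ 3234 K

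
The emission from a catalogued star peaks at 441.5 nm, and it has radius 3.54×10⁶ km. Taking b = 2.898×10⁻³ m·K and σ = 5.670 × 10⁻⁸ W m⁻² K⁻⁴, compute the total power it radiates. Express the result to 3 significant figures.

Wien's law: T = b/λ_max = 2.898×10⁻³/4.415×10⁻⁷ = 6563.99 K.
Surface area A = 4πR² = 4π(3.54×10⁹ m)² = 1.57477×10²⁰ m².
Then P = σAT⁴ = 5.670×10⁻⁸×1.57477×10²⁰×(6563.99)⁴ = 1.66×10²⁸ W.

P ≈ 1.66×10²⁸ W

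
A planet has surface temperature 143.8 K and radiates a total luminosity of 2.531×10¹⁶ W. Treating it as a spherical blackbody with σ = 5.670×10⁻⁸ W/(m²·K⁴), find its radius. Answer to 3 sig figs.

L = 4πR²σT⁴ ⇒ R = √(L/(4πσT⁴)).
σT⁴ = 24.2448 W/m², so R = √(2.531×10¹⁶/(4π×24.2448)) = 9.11×10⁶ m.

R ≈ 9.11×10⁶ m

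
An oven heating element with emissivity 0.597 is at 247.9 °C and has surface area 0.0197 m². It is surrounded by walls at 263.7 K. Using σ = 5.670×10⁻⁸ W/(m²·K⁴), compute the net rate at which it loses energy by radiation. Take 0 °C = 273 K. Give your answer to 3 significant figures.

T = 247.9 °C + 273 = 520.9 K.
Area A = 0.0197 m².
Net radiated power P_net = εσA(T⁴ − T₀⁴) = 0.597×5.670×10⁻⁸×0.0197×(520.9⁴ − 263.7⁴).
T⁴ − T₀⁴ = 7.36237×10¹⁰ − 4.83549×10⁹ = 6.87882×10¹⁰ K⁴, so P_net = 45.9 W.

Net loss ≈ 45.9 W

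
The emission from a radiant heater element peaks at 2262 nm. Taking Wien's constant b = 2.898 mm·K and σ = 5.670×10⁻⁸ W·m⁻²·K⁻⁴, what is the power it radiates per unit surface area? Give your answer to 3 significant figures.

Wien's law: T = b/λ_max = 2.898×10⁻³/2.262×10⁻⁶ = 1281.17 K.
Then I = σT⁴ = 5.670×10⁻⁸×(1281.17)⁴ = 1.53×10⁵ W/m².

I ≈ 1.53×10⁵ W/m²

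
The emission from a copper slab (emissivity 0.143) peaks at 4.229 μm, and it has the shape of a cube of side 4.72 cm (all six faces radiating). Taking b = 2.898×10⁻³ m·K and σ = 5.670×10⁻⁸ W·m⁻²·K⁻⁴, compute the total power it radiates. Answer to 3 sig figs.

Wien's law: T = b/λ_max = 2.898×10⁻³/4.229×10⁻⁶ = 685.268 K.
Area A = 6s² = 6×(0.0472 m)² = 0.013367 m².
Then P = εσAT⁴ = 0.143×5.670×10⁻⁸×0.013367×(685.268)⁴ = 23.9 W.

P ≈ 23.9 W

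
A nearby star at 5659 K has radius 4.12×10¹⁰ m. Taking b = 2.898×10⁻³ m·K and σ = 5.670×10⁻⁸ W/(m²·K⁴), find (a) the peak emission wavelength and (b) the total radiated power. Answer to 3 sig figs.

λ_max ≈ 0.512 μm; P ≈ 1.24×10³⁰ W

(a) λ_max = b/T = 2.898×10⁻³/5659 = 5.121×10⁻⁷ m = 0.512 μm.
Surface area A = 4πR² = 4π(4.12×10¹⁰ m)² = 2.13307×10²² m².
(b) P = σAT⁴ = 5.670×10⁻⁸×2.13307×10²²×(5659)⁴ = 1.24×10³⁰ W.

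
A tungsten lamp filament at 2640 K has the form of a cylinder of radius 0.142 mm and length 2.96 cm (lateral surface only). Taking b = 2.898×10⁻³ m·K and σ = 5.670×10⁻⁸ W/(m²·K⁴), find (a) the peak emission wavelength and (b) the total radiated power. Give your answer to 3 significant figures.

λ_max ≈ 1.10×10³ nm; P ≈ 72.7 W

(a) λ_max = b/T = 2.898×10⁻³/2640 = 1.098×10⁻⁶ m = 1.10×10³ nm.
Lateral area A = 2πrL = 2π×1.42×10⁻⁴×0.0296 = 2.64095×10⁻⁵ m².
(b) P = σAT⁴ = 5.670×10⁻⁸×2.64095×10⁻⁵×(2640)⁴ = 72.7 W.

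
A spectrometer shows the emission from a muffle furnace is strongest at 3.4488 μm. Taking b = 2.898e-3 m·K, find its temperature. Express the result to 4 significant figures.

T ≈ 840.3 K

Wien's law gives T = b/λ_max = (2.898×10⁻³ m·K)/(3.4488×10⁻⁶ m) = 840.3 K.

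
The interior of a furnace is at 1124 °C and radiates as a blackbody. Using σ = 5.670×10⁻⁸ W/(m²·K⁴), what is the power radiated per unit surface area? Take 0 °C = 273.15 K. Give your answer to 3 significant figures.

T = 1124 °C + 273.15 = 1397.15 K.
Stefan–Boltzmann: I = σT⁴ = 5.670×10⁻⁸ × (1397.15)⁴ = 2.16×10⁵ W/m².

I ≈ 2.16×10⁵ W/m²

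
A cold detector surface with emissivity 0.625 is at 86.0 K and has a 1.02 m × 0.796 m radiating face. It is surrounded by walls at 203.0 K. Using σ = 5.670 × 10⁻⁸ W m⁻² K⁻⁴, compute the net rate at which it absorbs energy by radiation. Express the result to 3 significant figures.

Area A = 1.02 × 0.796 = 0.81192 m².
Net radiated power P_net = εσA(T⁴ − T₀⁴) = 0.625×5.670×10⁻⁸×0.81192×(86.0⁴ − 203.0⁴).
T⁴ − T₀⁴ = 5.47008×10⁷ − 1.69818×10⁹ = -1.64348×10⁹ K⁴, so P_net = -47.3 W — negative, meaning a net gain of 47.3 W.

Net gain ≈ 47.3 W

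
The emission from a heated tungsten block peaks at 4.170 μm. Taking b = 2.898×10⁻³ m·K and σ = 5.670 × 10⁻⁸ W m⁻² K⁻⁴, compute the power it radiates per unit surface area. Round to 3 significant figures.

I ≈ 1.32×10⁴ W/m²

Wien's law: T = b/λ_max = 2.898×10⁻³/4.170×10⁻⁶ = 694.964 K.
Then I = σT⁴ = 5.670×10⁻⁸×(694.964)⁴ = 1.32×10⁴ W/m².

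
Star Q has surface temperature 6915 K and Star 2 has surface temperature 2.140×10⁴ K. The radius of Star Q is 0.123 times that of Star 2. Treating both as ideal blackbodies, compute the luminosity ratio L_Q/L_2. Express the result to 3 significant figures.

L_Q/L_2 ≈ 1.65×10⁻⁴

L ∝ R²T⁴, so L_Q/L_2 = (R_Q/R_2)²(T_Q/T_2)⁴ = (0.123)² × (6915/2.140×10⁴)⁴ = 0.015129 × 0.0109022 = 1.65×10⁻⁴.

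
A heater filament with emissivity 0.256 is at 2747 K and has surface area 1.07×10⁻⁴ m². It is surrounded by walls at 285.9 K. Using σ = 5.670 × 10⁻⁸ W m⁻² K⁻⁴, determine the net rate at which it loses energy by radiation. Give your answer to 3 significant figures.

Net loss ≈ 88.4 W

Area A = 1.07×10⁻⁴ m².
Net radiated power P_net = εσA(T⁴ − T₀⁴) = 0.256×5.670×10⁻⁸×1.07×10⁻⁴×(2747⁴ − 285.9⁴).
T⁴ − T₀⁴ = 5.69423×10¹³ − 6.68123×10⁹ = 5.69356×10¹³ K⁴, so P_net = 88.4 W.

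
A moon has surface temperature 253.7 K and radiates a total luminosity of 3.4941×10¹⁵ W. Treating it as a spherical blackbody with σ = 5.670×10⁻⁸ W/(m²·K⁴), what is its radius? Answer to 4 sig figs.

R ≈ 1.088×10⁶ m

L = 4πR²σT⁴ ⇒ R = √(L/(4πσT⁴)).
σT⁴ = 234.890 W/m², so R = √(3.4941×10¹⁵/(4π×234.890)) = 1.088×10⁶ m.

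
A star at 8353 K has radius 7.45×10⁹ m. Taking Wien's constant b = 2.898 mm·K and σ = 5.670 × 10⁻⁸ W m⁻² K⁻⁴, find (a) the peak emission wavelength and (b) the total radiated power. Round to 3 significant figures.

λ_max ≈ 0.347 μm; P ≈ 1.93×10²⁹ W

(a) λ_max = b/T = 2.898×10⁻³/8353 = 3.469×10⁻⁷ m = 0.347 μm.
Surface area A = 4πR² = 4π(7.45×10⁹ m)² = 6.97465×10²⁰ m².
(b) P = σAT⁴ = 5.670×10⁻⁸×6.97465×10²⁰×(8353)⁴ = 1.93×10²⁹ W.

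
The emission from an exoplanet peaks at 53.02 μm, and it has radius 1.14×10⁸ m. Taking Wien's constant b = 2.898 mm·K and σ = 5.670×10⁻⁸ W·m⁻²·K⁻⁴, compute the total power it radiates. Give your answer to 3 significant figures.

P ≈ 8.26×10¹⁶ W

Wien's law: T = b/λ_max = 2.898×10⁻³/5.302×10⁻⁵ = 54.6586 K.
Surface area A = 4πR² = 4π(1.14×10⁸ m)² = 1.63313×10¹⁷ m².
Then P = σAT⁴ = 5.670×10⁻⁸×1.63313×10¹⁷×(54.6586)⁴ = 8.26×10¹⁶ W.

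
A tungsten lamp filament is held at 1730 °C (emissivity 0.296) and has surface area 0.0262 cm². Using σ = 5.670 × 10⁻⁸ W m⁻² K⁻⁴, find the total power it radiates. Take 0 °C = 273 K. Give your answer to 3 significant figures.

T = 1730 °C + 273 = 2003 K.
Area A = 0.0262 cm² = 2.62×10⁻⁶ m².
P = εσAT⁴ = 0.296 × 5.670×10⁻⁸ × 2.62×10⁻⁶ × (2003)⁴ = 0.708 W.

P ≈ 0.708 W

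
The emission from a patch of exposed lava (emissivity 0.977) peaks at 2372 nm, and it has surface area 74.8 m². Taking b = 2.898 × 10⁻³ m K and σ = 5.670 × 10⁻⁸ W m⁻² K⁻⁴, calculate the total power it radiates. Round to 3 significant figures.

Wien's law: T = b/λ_max = 2.898×10⁻³/2.372×10⁻⁶ = 1221.75 K.
Area A = 74.8 m².
Then P = εσAT⁴ = 0.977×5.670×10⁻⁸×74.8×(1221.75)⁴ = 9.23×10⁶ W.

P ≈ 9.23×10⁶ W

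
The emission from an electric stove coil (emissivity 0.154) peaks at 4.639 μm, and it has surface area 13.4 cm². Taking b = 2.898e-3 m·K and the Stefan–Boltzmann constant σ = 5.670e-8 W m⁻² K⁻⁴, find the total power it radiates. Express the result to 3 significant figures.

Wien's law: T = b/λ_max = 2.898×10⁻³/4.639×10⁻⁶ = 624.704 K.
Area A = 13.4 cm² = 1.34×10⁻³ m².
Then P = εσAT⁴ = 0.154×5.670×10⁻⁸×1.34×10⁻³×(624.704)⁴ = 1.78 W.

P ≈ 1.78 W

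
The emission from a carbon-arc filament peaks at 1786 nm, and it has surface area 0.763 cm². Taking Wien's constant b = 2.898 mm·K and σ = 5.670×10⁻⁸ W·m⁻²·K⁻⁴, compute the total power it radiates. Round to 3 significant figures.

Wien's law: T = b/λ_max = 2.898×10⁻³/1.786×10⁻⁶ = 1622.62 K.
Area A = 0.763 cm² = 7.63×10⁻⁵ m².
Then P = σAT⁴ = 5.670×10⁻⁸×7.63×10⁻⁵×(1622.62)⁴ = 30.0 W.

P ≈ 30.0 W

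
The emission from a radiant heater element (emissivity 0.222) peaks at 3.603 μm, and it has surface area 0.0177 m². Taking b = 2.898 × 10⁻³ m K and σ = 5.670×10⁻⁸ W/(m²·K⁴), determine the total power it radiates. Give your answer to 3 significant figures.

Wien's law: T = b/λ_max = 2.898×10⁻³/3.603×10⁻⁶ = 804.330 K.
Area A = 0.0177 m².
Then P = εσAT⁴ = 0.222×5.670×10⁻⁸×0.0177×(804.330)⁴ = 93.2 W.

P ≈ 93.2 W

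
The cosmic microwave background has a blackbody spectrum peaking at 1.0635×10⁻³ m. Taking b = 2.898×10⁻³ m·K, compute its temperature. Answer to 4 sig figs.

T ≈ 2.725 K

Wien's law gives T = b/λ_max = (2.898×10⁻³ m·K)/(1.0635×10⁻³ m) = 2.725 K.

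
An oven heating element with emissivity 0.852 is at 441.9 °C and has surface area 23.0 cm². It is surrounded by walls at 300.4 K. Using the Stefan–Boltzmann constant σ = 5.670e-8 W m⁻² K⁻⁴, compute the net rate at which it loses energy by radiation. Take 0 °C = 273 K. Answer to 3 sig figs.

Net loss ≈ 28.1 W

T = 441.9 °C + 273 = 714.9 K.
Area A = 23.0 cm² = 2.30×10⁻³ m².
Net radiated power P_net = εσA(T⁴ − T₀⁴) = 0.852×5.670×10⁻⁸×2.30×10⁻³×(714.9⁴ − 300.4⁴).
T⁴ − T₀⁴ = 2.61205×10¹¹ − 8.14329×10⁹ = 2.53062×10¹¹ K⁴, so P_net = 28.1 W.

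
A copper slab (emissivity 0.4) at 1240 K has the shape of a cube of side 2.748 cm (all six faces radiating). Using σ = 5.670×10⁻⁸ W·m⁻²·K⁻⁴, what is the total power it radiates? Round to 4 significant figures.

Area A = 6s² = 6×(0.02748 m)² = 4.5309×10⁻³ m².
P = εσAT⁴ = 0.4 × 5.670×10⁻⁸ × 4.5309×10⁻³ × (1240)⁴ = 242.9 W.

P ≈ 242.9 W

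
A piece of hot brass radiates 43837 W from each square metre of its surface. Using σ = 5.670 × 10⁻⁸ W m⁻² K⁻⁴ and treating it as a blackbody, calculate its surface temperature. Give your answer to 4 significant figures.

T ≈ 937.7 K

I = σT⁴, so T = (I/σ)^(1/4) = (43837/(5.670×10⁻⁸))^(1/4) = 937.7 K.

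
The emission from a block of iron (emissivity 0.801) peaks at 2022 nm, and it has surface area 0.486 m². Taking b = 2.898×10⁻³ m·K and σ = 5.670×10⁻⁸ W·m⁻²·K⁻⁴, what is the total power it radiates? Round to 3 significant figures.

Wien's law: T = b/λ_max = 2.898×10⁻³/2.022×10⁻⁶ = 1433.23 K.
Area A = 0.486 m².
Then P = εσAT⁴ = 0.801×5.670×10⁻⁸×0.486×(1433.23)⁴ = 9.31×10⁴ W.

P ≈ 9.31×10⁴ W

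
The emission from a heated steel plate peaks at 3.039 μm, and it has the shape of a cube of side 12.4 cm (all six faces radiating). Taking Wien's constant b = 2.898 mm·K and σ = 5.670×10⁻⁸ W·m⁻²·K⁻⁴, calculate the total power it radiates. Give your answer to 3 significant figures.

Wien's law: T = b/λ_max = 2.898×10⁻³/3.039×10⁻⁶ = 953.603 K.
Area A = 6s² = 6×(0.124 m)² = 0.092256 m².
Then P = σAT⁴ = 5.670×10⁻⁸×0.092256×(953.603)⁴ = 4.33×10³ W.

P ≈ 4.33×10³ W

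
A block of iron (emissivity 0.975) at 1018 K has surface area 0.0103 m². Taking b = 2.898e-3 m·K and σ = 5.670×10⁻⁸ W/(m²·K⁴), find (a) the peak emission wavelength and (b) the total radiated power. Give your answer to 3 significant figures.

(a) λ_max = b/T = 2.898×10⁻³/1018 = 2.847×10⁻⁶ m = 2.85 μm.
Area A = 0.0103 m².
(b) P = εσAT⁴ = 0.975×5.670×10⁻⁸×0.0103×(1018)⁴ = 612 W.

λ_max ≈ 2.85 μm; P ≈ 612 W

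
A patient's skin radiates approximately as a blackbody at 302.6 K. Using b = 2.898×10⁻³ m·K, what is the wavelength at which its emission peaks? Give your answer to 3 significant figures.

λ_max ≈ 9.58 μm

Wien's displacement law: λ_max = b/T = (2.898×10⁻³ m·K)/(302.6 K) = 9.577×10⁻⁶ m.
That is 9.58 μm, in the infrared range.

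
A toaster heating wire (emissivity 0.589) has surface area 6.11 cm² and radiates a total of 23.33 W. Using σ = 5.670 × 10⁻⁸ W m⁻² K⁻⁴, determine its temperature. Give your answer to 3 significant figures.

T ≈ 1.03×10³ K

Area A = 6.11 cm² = 6.11×10⁻⁴ m².
P = εσAT⁴ ⇒ T = (P/(εσA))^(1/4) = (23.33/(0.589×5.670×10⁻⁸×6.11×10⁻⁴))^(1/4) = 1.03×10³ K.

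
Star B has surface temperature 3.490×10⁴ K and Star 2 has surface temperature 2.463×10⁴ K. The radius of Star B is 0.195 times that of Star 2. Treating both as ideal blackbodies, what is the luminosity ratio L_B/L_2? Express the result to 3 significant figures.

L_B/L_2 ≈ 0.153

L ∝ R²T⁴, so L_B/L_2 = (R_B/R_2)²(T_B/T_2)⁴ = (0.195)² × (3.490×10⁴/2.463×10⁴)⁴ = 0.038025 × 4.03129 = 0.153.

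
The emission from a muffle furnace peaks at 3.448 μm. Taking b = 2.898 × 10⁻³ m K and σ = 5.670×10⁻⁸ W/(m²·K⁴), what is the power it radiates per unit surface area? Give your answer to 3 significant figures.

Wien's law: T = b/λ_max = 2.898×10⁻³/3.448×10⁻⁶ = 840.487 K.
Then I = σT⁴ = 5.670×10⁻⁸×(840.487)⁴ = 2.83×10⁴ W/m².

I ≈ 2.83×10⁴ W/m²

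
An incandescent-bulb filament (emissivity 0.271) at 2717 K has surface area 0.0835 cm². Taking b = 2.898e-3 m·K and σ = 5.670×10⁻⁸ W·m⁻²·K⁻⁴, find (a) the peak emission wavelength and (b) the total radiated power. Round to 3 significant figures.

λ_max ≈ 1.07 μm; P ≈ 6.99 W

(a) λ_max = b/T = 2.898×10⁻³/2717 = 1.067×10⁻⁶ m = 1.07 μm.
Area A = 0.0835 cm² = 8.35×10⁻⁶ m².
(b) P = εσAT⁴ = 0.271×5.670×10⁻⁸×8.35×10⁻⁶×(2717)⁴ = 6.99 W.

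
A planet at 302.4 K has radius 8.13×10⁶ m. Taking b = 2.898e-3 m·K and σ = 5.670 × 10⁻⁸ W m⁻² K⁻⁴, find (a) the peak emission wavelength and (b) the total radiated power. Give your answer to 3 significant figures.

λ_max ≈ 9.58 μm; P ≈ 3.94×10¹⁷ W

(a) λ_max = b/T = 2.898×10⁻³/302.4 = 9.583×10⁻⁶ m = 9.58 μm.
Surface area A = 4πR² = 4π(8.13×10⁶ m)² = 8.30598×10¹⁴ m².
(b) P = σAT⁴ = 5.670×10⁻⁸×8.30598×10¹⁴×(302.4)⁴ = 3.94×10¹⁷ W.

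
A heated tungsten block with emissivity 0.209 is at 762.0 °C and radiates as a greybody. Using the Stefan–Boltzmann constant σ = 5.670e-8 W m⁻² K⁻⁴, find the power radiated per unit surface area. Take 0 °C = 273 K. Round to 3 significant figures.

T = 762.0 °C + 273 = 1035.0 K.
Stefan–Boltzmann: I = εσT⁴ = 0.209 × 5.670×10⁻⁸ × (1035.0)⁴ = 1.36×10⁴ W/m².

I ≈ 1.36×10⁴ W/m²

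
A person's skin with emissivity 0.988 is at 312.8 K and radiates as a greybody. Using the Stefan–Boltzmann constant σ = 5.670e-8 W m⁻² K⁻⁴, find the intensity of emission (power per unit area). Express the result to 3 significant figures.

I ≈ 536 W/m²

Stefan–Boltzmann: I = εσT⁴ = 0.988 × 5.670×10⁻⁸ × (312.8)⁴ = 536 W/m².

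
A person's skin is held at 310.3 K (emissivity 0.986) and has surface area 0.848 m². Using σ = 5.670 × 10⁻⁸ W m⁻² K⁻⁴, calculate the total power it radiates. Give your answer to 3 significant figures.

Area A = 0.848 m².
P = εσAT⁴ = 0.986 × 5.670×10⁻⁸ × 0.848 × (310.3)⁴ = 440 W.

P ≈ 440 W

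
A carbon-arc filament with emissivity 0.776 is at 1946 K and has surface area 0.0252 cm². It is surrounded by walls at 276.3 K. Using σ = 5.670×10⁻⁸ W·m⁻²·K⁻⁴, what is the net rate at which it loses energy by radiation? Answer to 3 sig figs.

Net loss ≈ 1.59 W

Area A = 0.0252 cm² = 2.52×10⁻⁶ m².
Net radiated power P_net = εσA(T⁴ − T₀⁴) = 0.776×5.670×10⁻⁸×2.52×10⁻⁶×(1946⁴ − 276.3⁴).
T⁴ − T₀⁴ = 1.43407×10¹³ − 5.82805×10⁹ = 1.43349×10¹³ K⁴, so P_net = 1.59 W.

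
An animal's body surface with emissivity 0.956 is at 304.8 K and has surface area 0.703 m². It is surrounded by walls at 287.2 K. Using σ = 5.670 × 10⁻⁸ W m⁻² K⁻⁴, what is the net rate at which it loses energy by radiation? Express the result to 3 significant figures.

Net loss ≈ 69.6 W

Area A = 0.703 m².
Net radiated power P_net = εσA(T⁴ − T₀⁴) = 0.956×5.670×10⁻⁸×0.703×(304.8⁴ − 287.2⁴).
T⁴ − T₀⁴ = 8.63097×10⁹ − 6.80358×10⁹ = 1.82739×10⁹ K⁴, so P_net = 69.6 W.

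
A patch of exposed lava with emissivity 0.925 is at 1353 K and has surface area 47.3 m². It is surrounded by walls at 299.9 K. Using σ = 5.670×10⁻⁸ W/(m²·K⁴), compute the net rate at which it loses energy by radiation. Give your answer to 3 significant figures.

Area A = 47.3 m².
Net radiated power P_net = εσA(T⁴ − T₀⁴) = 0.925×5.670×10⁻⁸×47.3×(1353⁴ − 299.9⁴).
T⁴ − T₀⁴ = 3.35113×10¹² − 8.08921×10⁹ = 3.34304×10¹² K⁴, so P_net = 8.29×10⁶ W.

Net loss ≈ 8.29×10⁶ W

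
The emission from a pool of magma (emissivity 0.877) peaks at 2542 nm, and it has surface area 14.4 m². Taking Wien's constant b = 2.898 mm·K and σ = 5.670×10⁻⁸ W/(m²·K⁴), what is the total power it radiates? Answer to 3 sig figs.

P ≈ 1.21×10⁶ W

Wien's law: T = b/λ_max = 2.898×10⁻³/2.542×10⁻⁶ = 1140.05 K.
Area A = 14.4 m².
Then P = εσAT⁴ = 0.877×5.670×10⁻⁸×14.4×(1140.05)⁴ = 1.21×10⁶ W.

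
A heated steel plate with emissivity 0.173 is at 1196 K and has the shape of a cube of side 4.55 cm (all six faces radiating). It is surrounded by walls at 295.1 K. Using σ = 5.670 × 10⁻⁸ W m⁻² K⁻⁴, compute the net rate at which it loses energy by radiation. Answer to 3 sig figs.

Area A = 6s² = 6×(0.0455 m)² = 0.0124215 m².
Net radiated power P_net = εσA(T⁴ − T₀⁴) = 0.173×5.670×10⁻⁸×0.0124215×(1196⁴ − 295.1⁴).
T⁴ − T₀⁴ = 2.04609×10¹² − 7.58362×10⁹ = 2.03851×10¹² K⁴, so P_net = 248 W.

Net loss ≈ 248 W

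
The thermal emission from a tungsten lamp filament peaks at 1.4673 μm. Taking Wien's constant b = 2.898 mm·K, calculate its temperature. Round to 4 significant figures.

Wien's law gives T = b/λ_max = (2.898×10⁻³ m·K)/(1.4673×10⁻⁶ m) = 1975 K.

T ≈ 1975 K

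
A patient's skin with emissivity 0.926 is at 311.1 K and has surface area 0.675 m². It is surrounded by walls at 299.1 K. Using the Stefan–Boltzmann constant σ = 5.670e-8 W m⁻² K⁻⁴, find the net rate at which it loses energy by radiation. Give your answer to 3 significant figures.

Net loss ≈ 48.3 W

Area A = 0.675 m².
Net radiated power P_net = εσA(T⁴ − T₀⁴) = 0.926×5.670×10⁻⁸×0.675×(311.1⁴ − 299.1⁴).
T⁴ − T₀⁴ = 9.36699×10⁹ − 8.00324×10⁹ = 1.36375×10⁹ K⁴, so P_net = 48.3 W.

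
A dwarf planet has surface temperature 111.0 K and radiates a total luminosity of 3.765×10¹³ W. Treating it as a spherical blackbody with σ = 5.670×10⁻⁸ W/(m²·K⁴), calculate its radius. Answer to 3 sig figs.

R ≈ 5.90×10⁵ m

L = 4πR²σT⁴ ⇒ R = √(L/(4πσT⁴)).
σT⁴ = 8.60746 W/m², so R = √(3.765×10¹³/(4π×8.60746)) = 5.90×10⁵ m.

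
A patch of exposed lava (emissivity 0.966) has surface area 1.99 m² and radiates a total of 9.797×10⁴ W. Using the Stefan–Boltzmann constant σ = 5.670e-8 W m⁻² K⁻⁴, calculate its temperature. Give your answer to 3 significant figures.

T ≈ 974 K

Area A = 1.99 m².
P = εσAT⁴ ⇒ T = (P/(εσA))^(1/4) = (9.797×10⁴/(0.966×5.670×10⁻⁸×1.99))^(1/4) = 974 K.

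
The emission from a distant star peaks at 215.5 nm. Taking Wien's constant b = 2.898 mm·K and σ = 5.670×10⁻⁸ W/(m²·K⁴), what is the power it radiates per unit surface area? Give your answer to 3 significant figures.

I ≈ 1.85×10⁹ W/m²

Wien's law: T = b/λ_max = 2.898×10⁻³/2.155×10⁻⁷ = 13447.8 K.
Then I = σT⁴ = 5.670×10⁻⁸×(13447.8)⁴ = 1.85×10⁹ W/m².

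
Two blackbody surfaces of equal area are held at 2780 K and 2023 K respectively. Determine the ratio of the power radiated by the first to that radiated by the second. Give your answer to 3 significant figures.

P₁/P₂ ≈ 3.57

With equal areas, P₁/P₂ = (T₁/T₂)⁴ = (2780/2023)⁴ = 3.57.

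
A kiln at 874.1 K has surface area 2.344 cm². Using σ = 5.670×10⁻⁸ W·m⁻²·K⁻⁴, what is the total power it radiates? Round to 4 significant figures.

P ≈ 7.759 W

Area A = 2.344 cm² = 2.344×10⁻⁴ m².
P = σAT⁴ = 5.670×10⁻⁸ × 2.344×10⁻⁴ × (874.1)⁴ = 7.759 W.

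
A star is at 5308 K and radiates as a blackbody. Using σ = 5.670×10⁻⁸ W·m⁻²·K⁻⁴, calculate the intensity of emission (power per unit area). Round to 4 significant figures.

I ≈ 4.501×10⁷ W/m²

Stefan–Boltzmann: I = σT⁴ = 5.670×10⁻⁸ × (5308)⁴ = 4.501×10⁷ W/m².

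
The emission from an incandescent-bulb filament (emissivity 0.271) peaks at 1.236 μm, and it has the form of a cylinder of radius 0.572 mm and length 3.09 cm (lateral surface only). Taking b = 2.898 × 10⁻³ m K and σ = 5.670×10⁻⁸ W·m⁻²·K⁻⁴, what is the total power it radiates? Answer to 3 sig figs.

Wien's law: T = b/λ_max = 2.898×10⁻³/1.236×10⁻⁶ = 2344.66 K.
Lateral area A = 2πrL = 2π×5.72×10⁻⁴×0.0309 = 1.11054×10⁻⁴ m².
Then P = εσAT⁴ = 0.271×5.670×10⁻⁸×1.11054×10⁻⁴×(2344.66)⁴ = 51.6 W.

P ≈ 51.6 W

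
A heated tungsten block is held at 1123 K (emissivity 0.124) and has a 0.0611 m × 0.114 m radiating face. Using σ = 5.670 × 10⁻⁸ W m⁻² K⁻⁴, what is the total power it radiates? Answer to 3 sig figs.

Area A = 0.0611 × 0.114 = 6.9654×10⁻³ m².
P = εσAT⁴ = 0.124 × 5.670×10⁻⁸ × 6.9654×10⁻³ × (1123)⁴ = 77.9 W.

P ≈ 77.9 W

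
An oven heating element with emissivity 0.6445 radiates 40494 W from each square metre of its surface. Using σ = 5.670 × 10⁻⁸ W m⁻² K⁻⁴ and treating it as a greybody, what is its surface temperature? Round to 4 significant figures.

I = εσT⁴, so T = (I/εσ)^(1/4) = (40494/(0.6445×5.670×10⁻⁸))^(1/4) = 1026 K.

T ≈ 1026 K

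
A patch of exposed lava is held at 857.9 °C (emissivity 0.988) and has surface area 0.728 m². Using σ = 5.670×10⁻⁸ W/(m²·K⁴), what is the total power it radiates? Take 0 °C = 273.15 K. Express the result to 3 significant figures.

T = 857.9 °C + 273.15 = 1131.05 K.
Area A = 0.728 m².
P = εσAT⁴ = 0.988 × 5.670×10⁻⁸ × 0.728 × (1131.05)⁴ = 6.67×10⁴ W.

P ≈ 6.67×10⁴ W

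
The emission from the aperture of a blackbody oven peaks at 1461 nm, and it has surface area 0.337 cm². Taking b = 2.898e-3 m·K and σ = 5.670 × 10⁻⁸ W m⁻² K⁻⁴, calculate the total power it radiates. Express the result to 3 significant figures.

P ≈ 29.6 W

Wien's law: T = b/λ_max = 2.898×10⁻³/1.461×10⁻⁶ = 1983.57 K.
Area A = 0.337 cm² = 3.37×10⁻⁵ m².
Then P = σAT⁴ = 5.670×10⁻⁸×3.37×10⁻⁵×(1983.57)⁴ = 29.6 W.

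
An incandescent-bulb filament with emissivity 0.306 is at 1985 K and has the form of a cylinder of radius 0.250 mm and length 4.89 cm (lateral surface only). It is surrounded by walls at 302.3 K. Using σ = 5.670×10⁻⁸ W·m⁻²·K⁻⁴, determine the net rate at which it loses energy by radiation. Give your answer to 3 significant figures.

Lateral area A = 2πrL = 2π×2.50×10⁻⁴×0.0489 = 7.68119×10⁻⁵ m².
Net radiated power P_net = εσA(T⁴ − T₀⁴) = 0.306×5.670×10⁻⁸×7.68119×10⁻⁵×(1985⁴ − 302.3⁴).
T⁴ − T₀⁴ = 1.55254×10¹³ − 8.35127×10⁹ = 1.55170×10¹³ K⁴, so P_net = 20.7 W.

Net loss ≈ 20.7 W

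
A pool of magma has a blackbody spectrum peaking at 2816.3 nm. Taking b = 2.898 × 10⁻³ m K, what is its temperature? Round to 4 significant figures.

T ≈ 1029 K

Wien's law gives T = b/λ_max = (2.898×10⁻³ m·K)/(2.8163×10⁻⁶ m) = 1029 K.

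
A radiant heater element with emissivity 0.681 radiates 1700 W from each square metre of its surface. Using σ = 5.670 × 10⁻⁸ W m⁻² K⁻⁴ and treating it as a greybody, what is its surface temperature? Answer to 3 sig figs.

T ≈ 458 K

I = εσT⁴, so T = (I/εσ)^(1/4) = (1700/(0.681×5.670×10⁻⁸))^(1/4) = 458 K.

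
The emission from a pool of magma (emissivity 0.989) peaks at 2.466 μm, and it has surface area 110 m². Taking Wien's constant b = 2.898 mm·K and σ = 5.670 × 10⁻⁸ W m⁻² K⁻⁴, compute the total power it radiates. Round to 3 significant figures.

Wien's law: T = b/λ_max = 2.898×10⁻³/2.466×10⁻⁶ = 1175.18 K.
Area A = 110 m².
Then P = εσAT⁴ = 0.989×5.670×10⁻⁸×110×(1175.18)⁴ = 1.18×10⁷ W.

P ≈ 1.18×10⁷ W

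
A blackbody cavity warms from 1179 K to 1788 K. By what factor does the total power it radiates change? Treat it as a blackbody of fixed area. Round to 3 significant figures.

P ∝ T⁴, so P₂/P₁ = (T₂/T₁)⁴ = (1788/1179)⁴ = (1.51654)⁴ = 5.29.

P₂/P₁ ≈ 5.29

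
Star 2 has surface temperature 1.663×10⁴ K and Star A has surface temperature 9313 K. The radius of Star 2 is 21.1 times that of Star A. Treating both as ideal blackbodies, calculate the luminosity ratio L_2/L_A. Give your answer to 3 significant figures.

L ∝ R²T⁴, so L_2/L_A = (R_2/R_A)²(T_2/T_A)⁴ = (21.1)² × (1.663×10⁴/9313)⁴ = 445.21 × 10.1674 = 4.53×10³.

L_2/L_A ≈ 4.53×10³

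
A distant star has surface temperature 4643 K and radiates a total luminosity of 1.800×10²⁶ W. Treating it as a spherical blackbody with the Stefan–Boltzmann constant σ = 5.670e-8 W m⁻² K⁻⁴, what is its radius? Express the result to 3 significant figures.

R ≈ 7.37×10⁸ m

L = 4πR²σT⁴ ⇒ R = √(L/(4πσT⁴)).
σT⁴ = 2.63498×10⁷ W/m², so R = √(1.800×10²⁶/(4π×2.63498×10⁷)) = 7.37×10⁸ m.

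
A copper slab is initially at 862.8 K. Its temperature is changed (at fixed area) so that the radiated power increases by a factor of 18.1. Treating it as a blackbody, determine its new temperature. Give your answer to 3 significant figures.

P ∝ T⁴, so T₂/T₁ = (P₂/P₁)^(1/4) = (18.1)^(1/4) = 2.06262.
T₂ = 862.8 × 2.06262 = 1.78×10³ K.

T₂ ≈ 1.78×10³ K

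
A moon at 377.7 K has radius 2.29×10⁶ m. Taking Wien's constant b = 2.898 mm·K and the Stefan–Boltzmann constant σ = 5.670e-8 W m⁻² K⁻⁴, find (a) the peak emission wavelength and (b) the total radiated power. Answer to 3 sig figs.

(a) λ_max = b/T = 2.898×10⁻³/377.7 = 7.673×10⁻⁶ m = 7.67 μm.
Surface area A = 4πR² = 4π(2.29×10⁶ m)² = 6.58993×10¹³ m².
(b) P = σAT⁴ = 5.670×10⁻⁸×6.58993×10¹³×(377.7)⁴ = 7.60×10¹⁶ W.

λ_max ≈ 7.67 μm; P ≈ 7.60×10¹⁶ W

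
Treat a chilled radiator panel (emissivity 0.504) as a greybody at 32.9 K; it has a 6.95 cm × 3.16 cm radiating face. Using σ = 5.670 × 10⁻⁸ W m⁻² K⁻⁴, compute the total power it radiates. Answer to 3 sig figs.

P ≈ 7.35×10⁻⁵ W

Area A = 0.0695 × 0.0316 = 2.1962×10⁻³ m².
P = εσAT⁴ = 0.504 × 5.670×10⁻⁸ × 2.1962×10⁻³ × (32.9)⁴ = 7.35×10⁻⁵ W.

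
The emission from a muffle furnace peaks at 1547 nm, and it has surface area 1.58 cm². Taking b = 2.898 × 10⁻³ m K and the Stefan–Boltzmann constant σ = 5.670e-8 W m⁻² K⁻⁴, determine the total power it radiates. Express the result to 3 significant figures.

Wien's law: T = b/λ_max = 2.898×10⁻³/1.547×10⁻⁶ = 1873.30 K.
Area A = 1.58 cm² = 1.58×10⁻⁴ m².
Then P = σAT⁴ = 5.670×10⁻⁸×1.58×10⁻⁴×(1873.30)⁴ = 110 W.

P ≈ 110 W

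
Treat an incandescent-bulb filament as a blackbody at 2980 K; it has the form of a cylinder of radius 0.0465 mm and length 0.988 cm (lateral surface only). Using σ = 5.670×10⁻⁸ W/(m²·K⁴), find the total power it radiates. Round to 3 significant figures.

Lateral area A = 2πrL = 2π×4.65×10⁻⁵×9.88×10⁻³ = 2.88662×10⁻⁶ m².
P = σAT⁴ = 5.670×10⁻⁸ × 2.88662×10⁻⁶ × (2980)⁴ = 12.9 W.

P ≈ 12.9 W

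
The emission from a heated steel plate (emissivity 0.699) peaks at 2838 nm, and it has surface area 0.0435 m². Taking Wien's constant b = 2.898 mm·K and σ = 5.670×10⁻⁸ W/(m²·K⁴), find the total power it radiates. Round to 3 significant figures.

P ≈ 1.87×10³ W

Wien's law: T = b/λ_max = 2.898×10⁻³/2.838×10⁻⁶ = 1021.14 K.
Area A = 0.0435 m².
Then P = εσAT⁴ = 0.699×5.670×10⁻⁸×0.0435×(1021.14)⁴ = 1.87×10³ W.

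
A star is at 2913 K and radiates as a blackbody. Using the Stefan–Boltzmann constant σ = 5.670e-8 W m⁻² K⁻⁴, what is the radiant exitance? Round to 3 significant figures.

I ≈ 4.08×10⁶ W/m²

Stefan–Boltzmann: I = σT⁴ = 5.670×10⁻⁸ × (2913)⁴ = 4.08×10⁶ W/m².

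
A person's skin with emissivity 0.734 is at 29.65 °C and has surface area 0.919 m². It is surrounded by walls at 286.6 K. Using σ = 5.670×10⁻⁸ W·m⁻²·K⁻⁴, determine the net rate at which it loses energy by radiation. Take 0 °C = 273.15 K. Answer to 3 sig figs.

T = 29.65 °C + 273.15 = 302.80 K.
Area A = 0.919 m².
Net radiated power P_net = εσA(T⁴ − T₀⁴) = 0.734×5.670×10⁻⁸×0.919×(302.80⁴ − 286.6⁴).
T⁴ − T₀⁴ = 8.40666×10⁹ − 6.74691×10⁹ = 1.65975×10⁹ K⁴, so P_net = 63.5 W.

Net loss ≈ 63.5 W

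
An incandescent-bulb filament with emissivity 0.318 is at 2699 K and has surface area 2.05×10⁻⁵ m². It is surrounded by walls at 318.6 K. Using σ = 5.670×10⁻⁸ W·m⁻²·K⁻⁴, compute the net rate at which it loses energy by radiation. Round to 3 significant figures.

Net loss ≈ 19.6 W

Area A = 2.05×10⁻⁵ m².
Net radiated power P_net = εσA(T⁴ − T₀⁴) = 0.318×5.670×10⁻⁸×2.05×10⁻⁵×(2699⁴ − 318.6⁴).
T⁴ − T₀⁴ = 5.30654×10¹³ − 1.03035×10¹⁰ = 5.30551×10¹³ K⁴, so P_net = 19.6 W.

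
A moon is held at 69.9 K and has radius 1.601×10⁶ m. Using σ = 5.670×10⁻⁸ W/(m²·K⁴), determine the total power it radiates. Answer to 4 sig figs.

Surface area A = 4πR² = 4π(1.601×10⁶ m)² = 3.22101×10¹³ m².
P = σAT⁴ = 5.670×10⁻⁸ × 3.22101×10¹³ × (69.9)⁴ = 4.360×10¹³ W.

P ≈ 4.360×10¹³ W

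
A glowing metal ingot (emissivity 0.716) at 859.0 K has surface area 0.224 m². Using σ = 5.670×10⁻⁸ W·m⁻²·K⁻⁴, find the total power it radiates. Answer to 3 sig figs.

Area A = 0.224 m².
P = εσAT⁴ = 0.716 × 5.670×10⁻⁸ × 0.224 × (859.0)⁴ = 4.95×10³ W.

P ≈ 4.95×10³ W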